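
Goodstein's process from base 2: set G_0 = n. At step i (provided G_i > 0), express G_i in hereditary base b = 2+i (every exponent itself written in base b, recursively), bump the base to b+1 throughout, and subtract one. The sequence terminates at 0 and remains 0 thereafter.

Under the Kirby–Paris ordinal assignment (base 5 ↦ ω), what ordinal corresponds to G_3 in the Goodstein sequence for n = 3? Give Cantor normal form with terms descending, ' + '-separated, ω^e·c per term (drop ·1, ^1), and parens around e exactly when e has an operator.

i=0: 3 = 2 + 1 (b=2); 2→3: 3 + 1 = 4; 4−1 = 3
i=1: 3 = 3 (b=3); 3→4: 4 = 4; 4−1 = 3
i=2: 3 = 3 (b=4); 4→5: 3 = 3; 3−1 = 2
i=3: 2 = 2 (b=5); 5→6: 2 = 2; 2−1 = 1

2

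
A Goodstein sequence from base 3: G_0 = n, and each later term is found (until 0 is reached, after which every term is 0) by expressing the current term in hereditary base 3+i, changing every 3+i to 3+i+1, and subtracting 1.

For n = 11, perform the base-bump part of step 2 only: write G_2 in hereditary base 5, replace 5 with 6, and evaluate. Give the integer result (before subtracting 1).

36

i=0: 11 = 3^2 + 2 (b=3); 3→4: 4^2 + 2 = 18; 18−1 = 17
i=1: 17 = 4^2 + 1 (b=4); 4→5: 5^2 + 1 = 26; 26−1 = 25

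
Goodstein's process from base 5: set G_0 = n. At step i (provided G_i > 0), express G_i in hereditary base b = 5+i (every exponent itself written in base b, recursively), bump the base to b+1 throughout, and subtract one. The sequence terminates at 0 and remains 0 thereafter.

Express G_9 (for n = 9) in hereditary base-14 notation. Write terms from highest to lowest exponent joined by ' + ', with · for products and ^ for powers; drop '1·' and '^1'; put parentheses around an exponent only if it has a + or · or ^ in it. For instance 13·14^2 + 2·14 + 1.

5

(0) 9|_5 = 5 + 4 ↦ 6 + 4|_6 = 10 ⇒ 9
(1) 9|_6 = 6 + 3 ↦ 7 + 3|_7 = 10 ⇒ 9
(2) 9|_7 = 7 + 2 ↦ 8 + 2|_8 = 10 ⇒ 9
(3) 9|_8 = 8 + 1 ↦ 9 + 1|_9 = 10 ⇒ 9
(4) 9|_9 = 9 ↦ 10|_10 = 10 ⇒ 9
(5) 9|_10 = 9 ↦ 9|_11 = 9 ⇒ 8
(6) 8|_11 = 8 ↦ 8|_12 = 8 ⇒ 7
(7) 7|_12 = 7 ↦ 7|_13 = 7 ⇒ 6
(8) 6|_13 = 6 ↦ 6|_14 = 6 ⇒ 5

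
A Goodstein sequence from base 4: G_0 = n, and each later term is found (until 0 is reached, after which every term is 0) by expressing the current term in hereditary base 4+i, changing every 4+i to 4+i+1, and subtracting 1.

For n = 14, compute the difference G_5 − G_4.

1

[0] 14 ≡ 3·4 + 2 (base 4). Lift 5: 17. −1: 16.
[1] 16 ≡ 3·5 + 1 (base 5). Lift 6: 19. −1: 18.
[2] 18 ≡ 3·6 (base 6). Lift 7: 21. −1: 20.
[3] 20 ≡ 2·7 + 6 (base 7). Lift 8: 22. −1: 21.
[4] 21 ≡ 2·8 + 5 (base 8). Lift 9: 23. −1: 22.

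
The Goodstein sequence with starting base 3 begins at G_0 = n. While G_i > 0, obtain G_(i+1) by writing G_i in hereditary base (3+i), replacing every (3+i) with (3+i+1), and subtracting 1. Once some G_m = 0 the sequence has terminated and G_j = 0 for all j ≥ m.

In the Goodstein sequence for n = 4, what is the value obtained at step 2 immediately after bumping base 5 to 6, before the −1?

4

4 —HB3→ 3 + 1 —bump→ 4 + 1 = 5 —(−1)→ 4
4 —HB4→ 4 —bump→ 5 = 5 —(−1)→ 4
4 —HB5→ 4 —bump→ 4 = 4 —(−1)→ 3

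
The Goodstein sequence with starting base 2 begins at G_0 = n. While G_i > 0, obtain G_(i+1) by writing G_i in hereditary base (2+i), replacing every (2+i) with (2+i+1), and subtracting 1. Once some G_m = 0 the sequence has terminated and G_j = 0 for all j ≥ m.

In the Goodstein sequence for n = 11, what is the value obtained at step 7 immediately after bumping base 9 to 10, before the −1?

base 2: 11 = 2^(2 + 1) + 2 + 1; at 3: 3^(3 + 1) + 3 + 1 = 85; next = 84
base 3: 84 = 3^(3 + 1) + 3; at 4: 4^(4 + 1) + 4 = 1028; next = 1027
base 4: 1027 = 4^(4 + 1) + 3; at 5: 5^(5 + 1) + 3 = 15628; next = 15627
base 5: 15627 = 5^(5 + 1) + 2; at 6: 6^(6 + 1) + 2 = 279938; next = 279937
base 6: 279937 = 6^(6 + 1) + 1; at 7: 7^(7 + 1) + 1 = 5764802; next = 5764801
base 7: 5764801 = 7^(7 + 1); at 8: 8^(8 + 1) = 134217728; next = 134217727
base 8: 134217727 = 7·8^8 + 7·8^7 + 7·8^6 + 7·8^5 + 7·8^4 + 7·8^3 + 7·8^2 + 7·8 + 7; at 9: 7·9^9 + 7·9^7 + 7·9^6 + 7·9^5 + 7·9^4 + 7·9^3 + 7·9^2 + 7·9 + 7 = 2749609303; next = 2749609302

70077777776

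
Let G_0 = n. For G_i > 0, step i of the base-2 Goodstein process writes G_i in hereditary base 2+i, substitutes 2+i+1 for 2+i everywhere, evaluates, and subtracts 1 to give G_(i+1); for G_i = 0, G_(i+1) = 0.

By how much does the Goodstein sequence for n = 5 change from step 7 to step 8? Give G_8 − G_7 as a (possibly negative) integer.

871

base 2: 5 = 2^2 + 1; at 3: 3^3 + 1 = 28; next = 27
base 3: 27 = 3^3; at 4: 4^4 = 256; next = 255
base 4: 255 = 3·4^3 + 3·4^2 + 3·4 + 3; at 5: 3·5^3 + 3·5^2 + 3·5 + 3 = 468; next = 467
base 5: 467 = 3·5^3 + 3·5^2 + 3·5 + 2; at 6: 3·6^3 + 3·6^2 + 3·6 + 2 = 776; next = 775
base 6: 775 = 3·6^3 + 3·6^2 + 3·6 + 1; at 7: 3·7^3 + 3·7^2 + 3·7 + 1 = 1198; next = 1197
base 7: 1197 = 3·7^3 + 3·7^2 + 3·7; at 8: 3·8^3 + 3·8^2 + 3·8 = 1752; next = 1751
base 8: 1751 = 3·8^3 + 3·8^2 + 2·8 + 7; at 9: 3·9^3 + 3·9^2 + 2·9 + 7 = 2455; next = 2454
base 9: 2454 = 3·9^3 + 3·9^2 + 2·9 + 6; at 10: 3·10^3 + 3·10^2 + 2·10 + 6 = 3326; next = 3325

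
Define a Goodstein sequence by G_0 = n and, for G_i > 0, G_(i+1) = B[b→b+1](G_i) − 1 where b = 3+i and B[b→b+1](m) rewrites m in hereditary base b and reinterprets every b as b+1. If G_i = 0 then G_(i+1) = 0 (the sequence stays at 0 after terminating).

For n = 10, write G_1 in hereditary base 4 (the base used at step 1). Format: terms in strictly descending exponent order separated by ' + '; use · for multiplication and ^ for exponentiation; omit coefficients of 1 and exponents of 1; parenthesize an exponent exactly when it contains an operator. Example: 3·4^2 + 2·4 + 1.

[0] 10 ≡ 3^2 + 1 (base 3). Lift 4: 17. −1: 16.
[1] 16 ≡ 4^2 (base 4). Lift 5: 25. −1: 24.

4^2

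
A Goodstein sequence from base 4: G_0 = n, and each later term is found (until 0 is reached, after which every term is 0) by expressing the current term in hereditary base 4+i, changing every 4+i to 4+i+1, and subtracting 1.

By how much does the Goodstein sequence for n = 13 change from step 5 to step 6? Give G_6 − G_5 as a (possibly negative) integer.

1

13 —HB4→ 3·4 + 1 —bump→ 3·5 + 1 = 16 —(−1)→ 15
15 —HB5→ 3·5 —bump→ 3·6 = 18 —(−1)→ 17
17 —HB6→ 2·6 + 5 —bump→ 2·7 + 5 = 19 —(−1)→ 18
18 —HB7→ 2·7 + 4 —bump→ 2·8 + 4 = 20 —(−1)→ 19
19 —HB8→ 2·8 + 3 —bump→ 2·9 + 3 = 21 —(−1)→ 20
20 —HB9→ 2·9 + 2 —bump→ 2·10 + 2 = 22 —(−1)→ 21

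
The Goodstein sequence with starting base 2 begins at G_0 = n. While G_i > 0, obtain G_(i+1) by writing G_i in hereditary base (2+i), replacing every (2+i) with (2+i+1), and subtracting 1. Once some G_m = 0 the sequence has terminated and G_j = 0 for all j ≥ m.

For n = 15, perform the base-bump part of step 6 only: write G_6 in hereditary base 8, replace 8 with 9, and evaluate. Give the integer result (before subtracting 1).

3524450281

base 2: 15 = 2^(2 + 1) + 2^2 + 2 + 1; at 3: 3^(3 + 1) + 3^3 + 3 + 1 = 112; next = 111
base 3: 111 = 3^(3 + 1) + 3^3 + 3; at 4: 4^(4 + 1) + 4^4 + 4 = 1284; next = 1283
base 4: 1283 = 4^(4 + 1) + 4^4 + 3; at 5: 5^(5 + 1) + 5^5 + 3 = 18753; next = 18752
base 5: 18752 = 5^(5 + 1) + 5^5 + 2; at 6: 6^(6 + 1) + 6^6 + 2 = 326594; next = 326593
base 6: 326593 = 6^(6 + 1) + 6^6 + 1; at 7: 7^(7 + 1) + 7^7 + 1 = 6588345; next = 6588344
base 7: 6588344 = 7^(7 + 1) + 7^7; at 8: 8^(8 + 1) + 8^8 = 150994944; next = 150994943
base 8: 150994943 = 8^(8 + 1) + 7·8^7 + 7·8^6 + 7·8^5 + 7·8^4 + 7·8^3 + 7·8^2 + 7·8 + 7; at 9: 9^(9 + 1) + 7·9^7 + 7·9^6 + 7·9^5 + 7·9^4 + 7·9^3 + 7·9^2 + 7·9 + 7 = 3524450281; next = 3524450280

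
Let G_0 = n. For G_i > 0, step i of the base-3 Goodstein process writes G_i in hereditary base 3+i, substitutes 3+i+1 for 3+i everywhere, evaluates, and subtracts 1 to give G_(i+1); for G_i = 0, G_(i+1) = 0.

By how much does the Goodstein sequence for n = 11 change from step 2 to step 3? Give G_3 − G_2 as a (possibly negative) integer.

[0] 11 ≡ 3^2 + 2 (base 3). Lift 4: 18. −1: 17.
[1] 17 ≡ 4^2 + 1 (base 4). Lift 5: 26. −1: 25.
[2] 25 ≡ 5^2 (base 5). Lift 6: 36. −1: 35.

10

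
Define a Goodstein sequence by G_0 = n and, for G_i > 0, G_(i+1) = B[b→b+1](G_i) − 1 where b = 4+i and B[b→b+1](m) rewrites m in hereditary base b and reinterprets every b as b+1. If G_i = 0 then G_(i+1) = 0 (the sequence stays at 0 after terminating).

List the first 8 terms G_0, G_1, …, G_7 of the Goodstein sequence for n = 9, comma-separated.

G_0 = 9. HB_4(9) = 2·4 + 1. Bump = 11. G_1 = 10.
G_1 = 10. HB_5(10) = 2·5. Bump = 12. G_2 = 11.
G_2 = 11. HB_6(11) = 6 + 5. Bump = 12. G_3 = 11.
G_3 = 11. HB_7(11) = 7 + 4. Bump = 12. G_4 = 11.
G_4 = 11. HB_8(11) = 8 + 3. Bump = 12. G_5 = 11.
G_5 = 11. HB_9(11) = 9 + 2. Bump = 12. G_6 = 11.
G_6 = 11. HB_10(11) = 10 + 1. Bump = 12. G_7 = 11.

9, 10, 11, 11, 11, 11, 11, 11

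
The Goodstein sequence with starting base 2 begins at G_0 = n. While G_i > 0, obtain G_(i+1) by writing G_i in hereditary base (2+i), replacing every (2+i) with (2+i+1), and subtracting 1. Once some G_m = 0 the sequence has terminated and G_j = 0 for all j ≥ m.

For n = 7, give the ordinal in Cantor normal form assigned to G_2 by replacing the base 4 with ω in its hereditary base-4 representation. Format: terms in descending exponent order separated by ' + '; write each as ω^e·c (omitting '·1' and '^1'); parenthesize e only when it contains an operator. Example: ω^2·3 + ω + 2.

ω^ω + 3

base 2: 7 = 2^2 + 2 + 1; at 3: 3^3 + 3 + 1 = 31; next = 30
base 3: 30 = 3^3 + 3; at 4: 4^4 + 4 = 260; next = 259
base 4: 259 = 4^4 + 3; at 5: 5^5 + 3 = 3128; next = 3127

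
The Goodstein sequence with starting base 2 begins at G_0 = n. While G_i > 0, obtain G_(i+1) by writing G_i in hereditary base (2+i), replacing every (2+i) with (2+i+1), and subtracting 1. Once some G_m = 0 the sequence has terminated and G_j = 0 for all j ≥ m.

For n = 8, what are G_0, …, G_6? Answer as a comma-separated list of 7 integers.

8, 80, 553, 6310, 93395, 1647195, 33554571

base 2: 8 = 2^(2 + 1); at 3: 3^(3 + 1) = 81; next = 80
base 3: 80 = 2·3^3 + 2·3^2 + 2·3 + 2; at 4: 2·4^4 + 2·4^2 + 2·4 + 2 = 554; next = 553
base 4: 553 = 2·4^4 + 2·4^2 + 2·4 + 1; at 5: 2·5^5 + 2·5^2 + 2·5 + 1 = 6311; next = 6310
base 5: 6310 = 2·5^5 + 2·5^2 + 2·5; at 6: 2·6^6 + 2·6^2 + 2·6 = 93396; next = 93395
base 6: 93395 = 2·6^6 + 2·6^2 + 6 + 5; at 7: 2·7^7 + 2·7^2 + 7 + 5 = 1647196; next = 1647195
base 7: 1647195 = 2·7^7 + 2·7^2 + 7 + 4; at 8: 2·8^8 + 2·8^2 + 8 + 4 = 33554572; next = 33554571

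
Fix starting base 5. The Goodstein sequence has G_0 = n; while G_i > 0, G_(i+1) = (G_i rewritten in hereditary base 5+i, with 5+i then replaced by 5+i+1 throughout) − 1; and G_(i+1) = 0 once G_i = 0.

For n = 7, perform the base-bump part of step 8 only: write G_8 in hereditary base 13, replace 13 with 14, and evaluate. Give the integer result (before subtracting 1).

2

base 5: 7 = 5 + 2; at 6: 6 + 2 = 8; next = 7
base 6: 7 = 6 + 1; at 7: 7 + 1 = 8; next = 7
base 7: 7 = 7; at 8: 8 = 8; next = 7
base 8: 7 = 7; at 9: 7 = 7; next = 6
base 9: 6 = 6; at 10: 6 = 6; next = 5
base 10: 5 = 5; at 11: 5 = 5; next = 4
base 11: 4 = 4; at 12: 4 = 4; next = 3
base 12: 3 = 3; at 13: 3 = 3; next = 2
base 13: 2 = 2; at 14: 2 = 2; next = 1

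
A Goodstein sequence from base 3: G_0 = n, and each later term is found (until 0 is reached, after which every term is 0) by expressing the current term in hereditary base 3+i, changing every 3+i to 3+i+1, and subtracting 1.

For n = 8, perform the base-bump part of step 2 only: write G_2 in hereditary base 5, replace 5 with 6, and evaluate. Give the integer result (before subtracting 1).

step 0: 8 = 2·3 + 2; sub 4 for 3: 2·4 + 2; = 10; G_1 = 10−1 = 9
step 1: 9 = 2·4 + 1; sub 5 for 4: 2·5 + 1; = 11; G_2 = 11−1 = 10
step 2: 10 = 2·5; sub 6 for 5: 2·6; = 12; G_3 = 12−1 = 11

12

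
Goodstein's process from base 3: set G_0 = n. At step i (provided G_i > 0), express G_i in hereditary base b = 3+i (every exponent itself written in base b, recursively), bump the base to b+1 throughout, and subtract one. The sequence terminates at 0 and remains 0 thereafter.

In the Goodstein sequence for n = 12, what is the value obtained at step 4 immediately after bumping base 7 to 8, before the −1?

64

G_0 = 12. HB_3(12) = 3^2 + 3. Bump = 20. G_1 = 19.
G_1 = 19. HB_4(19) = 4^2 + 3. Bump = 28. G_2 = 27.
G_2 = 27. HB_5(27) = 5^2 + 2. Bump = 38. G_3 = 37.
G_3 = 37. HB_6(37) = 6^2 + 1. Bump = 50. G_4 = 49.
G_4 = 49. HB_7(49) = 7^2. Bump = 64. G_5 = 63.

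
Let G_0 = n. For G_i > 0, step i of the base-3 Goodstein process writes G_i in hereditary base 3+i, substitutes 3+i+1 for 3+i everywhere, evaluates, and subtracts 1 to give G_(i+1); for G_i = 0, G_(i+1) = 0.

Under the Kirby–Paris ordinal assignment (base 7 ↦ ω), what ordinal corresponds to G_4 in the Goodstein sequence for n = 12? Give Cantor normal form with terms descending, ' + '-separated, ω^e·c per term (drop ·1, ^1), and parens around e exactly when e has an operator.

ω^2

G_0=12  [base 3] 3^2 + 3  →[3↦4]→  4^2 + 4 = 20  −1 ⇒ G_1=19
G_1=19  [base 4] 4^2 + 3  →[4↦5]→  5^2 + 3 = 28  −1 ⇒ G_2=27
G_2=27  [base 5] 5^2 + 2  →[5↦6]→  6^2 + 2 = 38  −1 ⇒ G_3=37
G_3=37  [base 6] 6^2 + 1  →[6↦7]→  7^2 + 1 = 50  −1 ⇒ G_4=49
G_4=49  [base 7] 7^2  →[7↦8]→  8^2 = 64  −1 ⇒ G_5=63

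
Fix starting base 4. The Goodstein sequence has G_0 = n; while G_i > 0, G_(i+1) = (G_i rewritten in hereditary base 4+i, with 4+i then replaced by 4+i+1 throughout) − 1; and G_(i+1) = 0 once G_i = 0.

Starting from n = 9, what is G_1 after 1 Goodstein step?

10

G_0 = 9. HB_4(9) = 2·4 + 1. Bump = 11. G_1 = 10.
G_1 = 10. HB_5(10) = 2·5. Bump = 12. G_2 = 11.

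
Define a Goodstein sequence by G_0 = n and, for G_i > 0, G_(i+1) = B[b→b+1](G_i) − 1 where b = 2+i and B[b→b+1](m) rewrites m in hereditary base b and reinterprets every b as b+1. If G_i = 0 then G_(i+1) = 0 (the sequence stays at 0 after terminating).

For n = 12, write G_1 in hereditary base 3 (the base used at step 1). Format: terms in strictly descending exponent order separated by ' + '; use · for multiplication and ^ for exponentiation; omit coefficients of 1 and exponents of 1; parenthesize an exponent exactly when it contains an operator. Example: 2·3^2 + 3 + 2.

3^(3 + 1) + 2·3^2 + 2·3 + 2

i=0: 12 = 2^(2 + 1) + 2^2 (b=2); 2→3: 3^(3 + 1) + 3^3 = 108; 108−1 = 107
i=1: 107 = 3^(3 + 1) + 2·3^2 + 2·3 + 2 (b=3); 3→4: 4^(4 + 1) + 2·4^2 + 2·4 + 2 = 1066; 1066−1 = 1065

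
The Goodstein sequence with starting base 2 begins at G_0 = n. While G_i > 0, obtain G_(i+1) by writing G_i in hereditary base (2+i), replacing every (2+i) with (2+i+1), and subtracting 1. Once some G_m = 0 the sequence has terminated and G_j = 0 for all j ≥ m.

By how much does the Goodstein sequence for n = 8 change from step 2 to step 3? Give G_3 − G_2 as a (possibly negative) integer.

5757

8 —HB2→ 2^(2 + 1) —bump→ 3^(3 + 1) = 81 —(−1)→ 80
80 —HB3→ 2·3^3 + 2·3^2 + 2·3 + 2 —bump→ 2·4^4 + 2·4^2 + 2·4 + 2 = 554 —(−1)→ 553
553 —HB4→ 2·4^4 + 2·4^2 + 2·4 + 1 —bump→ 2·5^5 + 2·5^2 + 2·5 + 1 = 6311 —(−1)→ 6310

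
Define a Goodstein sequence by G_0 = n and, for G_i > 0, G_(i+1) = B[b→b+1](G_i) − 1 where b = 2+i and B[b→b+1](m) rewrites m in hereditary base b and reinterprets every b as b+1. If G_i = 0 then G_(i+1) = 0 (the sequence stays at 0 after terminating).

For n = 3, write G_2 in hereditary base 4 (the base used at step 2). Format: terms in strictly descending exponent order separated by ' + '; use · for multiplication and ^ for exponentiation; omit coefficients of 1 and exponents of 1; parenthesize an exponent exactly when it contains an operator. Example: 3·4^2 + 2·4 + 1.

3

[0] 3 ≡ 2 + 1 (base 2). Lift 3: 4. −1: 3.
[1] 3 ≡ 3 (base 3). Lift 4: 4. −1: 3.
[2] 3 ≡ 3 (base 4). Lift 5: 3. −1: 2.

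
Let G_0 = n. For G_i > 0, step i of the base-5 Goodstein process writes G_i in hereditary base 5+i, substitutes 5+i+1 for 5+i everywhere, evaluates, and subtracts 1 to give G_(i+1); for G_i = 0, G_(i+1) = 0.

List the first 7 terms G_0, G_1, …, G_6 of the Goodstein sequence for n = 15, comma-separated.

15, 17, 18, 19, 20, 21, 22

[0] 15 ≡ 3·5 (base 5). Lift 6: 18. −1: 17.
[1] 17 ≡ 2·6 + 5 (base 6). Lift 7: 19. −1: 18.
[2] 18 ≡ 2·7 + 4 (base 7). Lift 8: 20. −1: 19.
[3] 19 ≡ 2·8 + 3 (base 8). Lift 9: 21. −1: 20.
[4] 20 ≡ 2·9 + 2 (base 9). Lift 10: 22. −1: 21.
[5] 21 ≡ 2·10 + 1 (base 10). Lift 11: 23. −1: 22.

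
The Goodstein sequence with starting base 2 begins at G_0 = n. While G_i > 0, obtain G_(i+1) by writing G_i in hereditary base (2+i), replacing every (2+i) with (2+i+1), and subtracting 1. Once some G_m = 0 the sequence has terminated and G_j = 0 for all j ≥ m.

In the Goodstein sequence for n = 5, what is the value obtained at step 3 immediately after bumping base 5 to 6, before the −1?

776

base 2: 5 = 2^2 + 1; at 3: 3^3 + 1 = 28; next = 27
base 3: 27 = 3^3; at 4: 4^4 = 256; next = 255
base 4: 255 = 3·4^3 + 3·4^2 + 3·4 + 3; at 5: 3·5^3 + 3·5^2 + 3·5 + 3 = 468; next = 467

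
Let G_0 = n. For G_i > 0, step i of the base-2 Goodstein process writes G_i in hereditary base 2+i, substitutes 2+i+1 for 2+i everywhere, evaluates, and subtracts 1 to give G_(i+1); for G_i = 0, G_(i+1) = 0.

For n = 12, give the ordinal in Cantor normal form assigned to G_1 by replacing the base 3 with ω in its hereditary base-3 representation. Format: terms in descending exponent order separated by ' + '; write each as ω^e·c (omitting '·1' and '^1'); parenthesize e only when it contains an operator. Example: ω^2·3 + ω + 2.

(0) 12|_2 = 2^(2 + 1) + 2^2 ↦ 3^(3 + 1) + 3^3|_3 = 108 ⇒ 107
(1) 107|_3 = 3^(3 + 1) + 2·3^2 + 2·3 + 2 ↦ 4^(4 + 1) + 2·4^2 + 2·4 + 2|_4 = 1066 ⇒ 1065

ω^(ω + 1) + ω^2·2 + ω·2 + 2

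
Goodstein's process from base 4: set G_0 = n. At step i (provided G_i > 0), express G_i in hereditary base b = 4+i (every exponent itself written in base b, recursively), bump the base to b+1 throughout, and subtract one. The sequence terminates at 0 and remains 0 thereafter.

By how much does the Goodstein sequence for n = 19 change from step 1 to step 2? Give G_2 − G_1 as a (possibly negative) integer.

base 4: 19 = 4^2 + 3; at 5: 5^2 + 3 = 28; next = 27
base 5: 27 = 5^2 + 2; at 6: 6^2 + 2 = 38; next = 37

10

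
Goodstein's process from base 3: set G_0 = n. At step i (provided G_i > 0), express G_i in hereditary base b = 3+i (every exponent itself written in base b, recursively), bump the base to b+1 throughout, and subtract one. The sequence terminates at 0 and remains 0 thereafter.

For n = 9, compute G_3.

19

[0] 9 ≡ 3^2 (base 3). Lift 4: 16. −1: 15.
[1] 15 ≡ 3·4 + 3 (base 4). Lift 5: 18. −1: 17.
[2] 17 ≡ 3·5 + 2 (base 5). Lift 6: 20. −1: 19.
[3] 19 ≡ 3·6 + 1 (base 6). Lift 7: 22. −1: 21.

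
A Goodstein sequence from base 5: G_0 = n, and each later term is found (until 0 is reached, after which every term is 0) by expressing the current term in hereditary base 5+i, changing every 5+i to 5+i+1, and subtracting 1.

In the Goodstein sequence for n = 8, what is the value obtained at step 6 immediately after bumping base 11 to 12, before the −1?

[0] 8 ≡ 5 + 3 (base 5). Lift 6: 9. −1: 8.
[1] 8 ≡ 6 + 2 (base 6). Lift 7: 9. −1: 8.
[2] 8 ≡ 7 + 1 (base 7). Lift 8: 9. −1: 8.
[3] 8 ≡ 8 (base 8). Lift 9: 9. −1: 8.
[4] 8 ≡ 8 (base 9). Lift 10: 8. −1: 7.
[5] 7 ≡ 7 (base 10). Lift 11: 7. −1: 6.

6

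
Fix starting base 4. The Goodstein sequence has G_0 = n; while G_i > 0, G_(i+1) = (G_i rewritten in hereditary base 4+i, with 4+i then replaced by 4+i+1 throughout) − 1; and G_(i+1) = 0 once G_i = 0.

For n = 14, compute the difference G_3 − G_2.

i=0: 14 = 3·4 + 2 (b=4); 4→5: 3·5 + 2 = 17; 17−1 = 16
i=1: 16 = 3·5 + 1 (b=5); 5→6: 3·6 + 1 = 19; 19−1 = 18
i=2: 18 = 3·6 (b=6); 6→7: 3·7 = 21; 21−1 = 20

2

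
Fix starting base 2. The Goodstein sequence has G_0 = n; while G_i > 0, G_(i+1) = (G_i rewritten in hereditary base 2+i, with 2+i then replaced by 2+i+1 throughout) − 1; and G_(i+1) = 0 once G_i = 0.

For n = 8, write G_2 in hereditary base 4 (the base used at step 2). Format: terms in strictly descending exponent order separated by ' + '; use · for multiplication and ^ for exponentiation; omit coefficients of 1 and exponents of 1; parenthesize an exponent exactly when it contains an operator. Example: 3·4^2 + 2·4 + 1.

2·4^4 + 2·4^2 + 2·4 + 1

base 2: 8 = 2^(2 + 1); at 3: 3^(3 + 1) = 81; next = 80
base 3: 80 = 2·3^3 + 2·3^2 + 2·3 + 2; at 4: 2·4^4 + 2·4^2 + 2·4 + 2 = 554; next = 553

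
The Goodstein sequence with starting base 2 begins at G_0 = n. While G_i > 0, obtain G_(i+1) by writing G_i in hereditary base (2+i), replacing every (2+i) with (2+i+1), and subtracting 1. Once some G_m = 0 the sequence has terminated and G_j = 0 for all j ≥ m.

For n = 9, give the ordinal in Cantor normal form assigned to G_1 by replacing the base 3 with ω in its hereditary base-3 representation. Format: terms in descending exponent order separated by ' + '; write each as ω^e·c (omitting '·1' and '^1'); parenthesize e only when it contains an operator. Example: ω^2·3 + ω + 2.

ω^(ω + 1)

G_0 = 9. HB_2(9) = 2^(2 + 1) + 1. Bump = 82. G_1 = 81.
G_1 = 81. HB_3(81) = 3^(3 + 1). Bump = 1024. G_2 = 1023.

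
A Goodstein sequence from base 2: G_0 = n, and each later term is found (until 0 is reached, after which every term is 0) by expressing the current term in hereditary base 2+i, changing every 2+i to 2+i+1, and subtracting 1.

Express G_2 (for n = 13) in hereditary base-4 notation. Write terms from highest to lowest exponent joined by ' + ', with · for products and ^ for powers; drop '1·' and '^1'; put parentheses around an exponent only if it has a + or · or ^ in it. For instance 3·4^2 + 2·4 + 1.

G_0=13  [base 2] 2^(2 + 1) + 2^2 + 1  →[2↦3]→  3^(3 + 1) + 3^3 + 1 = 109  −1 ⇒ G_1=108
G_1=108  [base 3] 3^(3 + 1) + 3^3  →[3↦4]→  4^(4 + 1) + 4^4 = 1280  −1 ⇒ G_2=1279
G_2=1279  [base 4] 4^(4 + 1) + 3·4^3 + 3·4^2 + 3·4 + 3  →[4↦5]→  5^(5 + 1) + 3·5^3 + 3·5^2 + 3·5 + 3 = 16093  −1 ⇒ G_3=16092

4^(4 + 1) + 3·4^3 + 3·4^2 + 3·4 + 3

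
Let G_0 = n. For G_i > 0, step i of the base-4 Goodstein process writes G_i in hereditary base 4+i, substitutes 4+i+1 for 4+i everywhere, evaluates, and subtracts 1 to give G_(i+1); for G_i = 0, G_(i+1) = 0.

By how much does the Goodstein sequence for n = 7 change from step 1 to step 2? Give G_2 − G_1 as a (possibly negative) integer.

0

(0) 7|_4 = 4 + 3 ↦ 5 + 3|_5 = 8 ⇒ 7
(1) 7|_5 = 5 + 2 ↦ 6 + 2|_6 = 8 ⇒ 7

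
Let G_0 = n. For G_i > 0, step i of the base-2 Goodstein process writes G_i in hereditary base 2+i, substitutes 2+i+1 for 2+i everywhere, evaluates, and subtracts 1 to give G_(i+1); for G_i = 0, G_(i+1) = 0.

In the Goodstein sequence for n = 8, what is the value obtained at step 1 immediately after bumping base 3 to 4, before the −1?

554

G_0=8  [base 2] 2^(2 + 1)  →[2↦3]→  3^(3 + 1) = 81  −1 ⇒ G_1=80
G_1=80  [base 3] 2·3^3 + 2·3^2 + 2·3 + 2  →[3↦4]→  2·4^4 + 2·4^2 + 2·4 + 2 = 554  −1 ⇒ G_2=553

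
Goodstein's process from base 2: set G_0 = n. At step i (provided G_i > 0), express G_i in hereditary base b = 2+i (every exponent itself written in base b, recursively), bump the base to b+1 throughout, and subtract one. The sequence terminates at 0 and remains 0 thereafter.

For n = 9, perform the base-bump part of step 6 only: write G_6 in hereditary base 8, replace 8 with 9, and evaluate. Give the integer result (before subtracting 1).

[0] 9 ≡ 2^(2 + 1) + 1 (base 2). Lift 3: 82. −1: 81.
[1] 81 ≡ 3^(3 + 1) (base 3). Lift 4: 1024. −1: 1023.
[2] 1023 ≡ 3·4^4 + 3·4^3 + 3·4^2 + 3·4 + 3 (base 4). Lift 5: 9843. −1: 9842.
[3] 9842 ≡ 3·5^5 + 3·5^3 + 3·5^2 + 3·5 + 2 (base 5). Lift 6: 140744. −1: 140743.
[4] 140743 ≡ 3·6^6 + 3·6^3 + 3·6^2 + 3·6 + 1 (base 6). Lift 7: 2471827. −1: 2471826.
[5] 2471826 ≡ 3·7^7 + 3·7^3 + 3·7^2 + 3·7 (base 7). Lift 8: 50333400. −1: 50333399.
[6] 50333399 ≡ 3·8^8 + 3·8^3 + 3·8^2 + 2·8 + 7 (base 8). Lift 9: 1162263922. −1: 1162263921.

1162263922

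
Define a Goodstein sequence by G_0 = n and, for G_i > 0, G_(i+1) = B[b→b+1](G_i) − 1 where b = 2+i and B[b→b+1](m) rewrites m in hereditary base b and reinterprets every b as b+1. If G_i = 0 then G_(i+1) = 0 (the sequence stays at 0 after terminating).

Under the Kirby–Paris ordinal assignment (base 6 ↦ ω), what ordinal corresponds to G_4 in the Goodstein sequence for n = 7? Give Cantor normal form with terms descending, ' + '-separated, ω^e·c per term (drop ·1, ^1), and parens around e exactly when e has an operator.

ω^ω + 1

step 0: 7 = 2^2 + 2 + 1; sub 3 for 2: 3^3 + 3 + 1; = 31; G_1 = 31−1 = 30
step 1: 30 = 3^3 + 3; sub 4 for 3: 4^4 + 4; = 260; G_2 = 260−1 = 259
step 2: 259 = 4^4 + 3; sub 5 for 4: 5^5 + 3; = 3128; G_3 = 3128−1 = 3127
step 3: 3127 = 5^5 + 2; sub 6 for 5: 6^6 + 2; = 46658; G_4 = 46658−1 = 46657
step 4: 46657 = 6^6 + 1; sub 7 for 6: 7^7 + 1; = 823544; G_5 = 823544−1 = 823543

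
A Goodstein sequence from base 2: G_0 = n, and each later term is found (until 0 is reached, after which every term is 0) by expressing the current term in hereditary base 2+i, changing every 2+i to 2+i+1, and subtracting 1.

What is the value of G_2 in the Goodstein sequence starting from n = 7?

[0] 7 ≡ 2^2 + 2 + 1 (base 2). Lift 3: 31. −1: 30.
[1] 30 ≡ 3^3 + 3 (base 3). Lift 4: 260. −1: 259.
[2] 259 ≡ 4^4 + 3 (base 4). Lift 5: 3128. −1: 3127.

259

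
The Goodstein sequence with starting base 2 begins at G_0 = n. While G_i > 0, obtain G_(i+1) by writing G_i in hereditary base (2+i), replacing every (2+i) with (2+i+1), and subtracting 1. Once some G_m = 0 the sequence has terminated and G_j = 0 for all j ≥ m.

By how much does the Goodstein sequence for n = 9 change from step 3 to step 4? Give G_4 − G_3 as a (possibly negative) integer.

[0] 9 ≡ 2^(2 + 1) + 1 (base 2). Lift 3: 82. −1: 81.
[1] 81 ≡ 3^(3 + 1) (base 3). Lift 4: 1024. −1: 1023.
[2] 1023 ≡ 3·4^4 + 3·4^3 + 3·4^2 + 3·4 + 3 (base 4). Lift 5: 9843. −1: 9842.
[3] 9842 ≡ 3·5^5 + 3·5^3 + 3·5^2 + 3·5 + 2 (base 5). Lift 6: 140744. −1: 140743.

130901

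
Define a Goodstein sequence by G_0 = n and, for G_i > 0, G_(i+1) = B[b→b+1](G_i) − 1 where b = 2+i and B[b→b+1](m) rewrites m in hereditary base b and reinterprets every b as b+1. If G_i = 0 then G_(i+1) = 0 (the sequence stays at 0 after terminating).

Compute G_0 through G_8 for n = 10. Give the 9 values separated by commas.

10, 83, 1025, 15625, 279935, 4215754, 84073323, 1937434592, 50000555551

10 —HB2→ 2^(2 + 1) + 2 —bump→ 3^(3 + 1) + 3 = 84 —(−1)→ 83
83 —HB3→ 3^(3 + 1) + 2 —bump→ 4^(4 + 1) + 2 = 1026 —(−1)→ 1025
1025 —HB4→ 4^(4 + 1) + 1 —bump→ 5^(5 + 1) + 1 = 15626 —(−1)→ 15625
15625 —HB5→ 5^(5 + 1) —bump→ 6^(6 + 1) = 279936 —(−1)→ 279935
279935 —HB6→ 5·6^6 + 5·6^5 + 5·6^4 + 5·6^3 + 5·6^2 + 5·6 + 5 —bump→ 5·7^7 + 5·7^5 + 5·7^4 + 5·7^3 + 5·7^2 + 5·7 + 5 = 4215755 —(−1)→ 4215754
4215754 —HB7→ 5·7^7 + 5·7^5 + 5·7^4 + 5·7^3 + 5·7^2 + 5·7 + 4 —bump→ 5·8^8 + 5·8^5 + 5·8^4 + 5·8^3 + 5·8^2 + 5·8 + 4 = 84073324 —(−1)→ 84073323
84073323 —HB8→ 5·8^8 + 5·8^5 + 5·8^4 + 5·8^3 + 5·8^2 + 5·8 + 3 —bump→ 5·9^9 + 5·9^5 + 5·9^4 + 5·9^3 + 5·9^2 + 5·9 + 3 = 1937434593 —(−1)→ 1937434592
1937434592 —HB9→ 5·9^9 + 5·9^5 + 5·9^4 + 5·9^3 + 5·9^2 + 5·9 + 2 —bump→ 5·10^10 + 5·10^5 + 5·10^4 + 5·10^3 + 5·10^2 + 5·10 + 2 = 50000555552 —(−1)→ 50000555551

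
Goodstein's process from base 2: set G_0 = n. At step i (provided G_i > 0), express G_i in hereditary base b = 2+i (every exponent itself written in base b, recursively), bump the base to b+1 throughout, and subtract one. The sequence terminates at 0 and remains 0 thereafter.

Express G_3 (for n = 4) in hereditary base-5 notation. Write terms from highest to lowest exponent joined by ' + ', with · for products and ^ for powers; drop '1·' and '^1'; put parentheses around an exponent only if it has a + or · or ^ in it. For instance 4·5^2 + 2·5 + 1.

base 2: 4 = 2^2; at 3: 3^3 = 27; next = 26
base 3: 26 = 2·3^2 + 2·3 + 2; at 4: 2·4^2 + 2·4 + 2 = 42; next = 41
base 4: 41 = 2·4^2 + 2·4 + 1; at 5: 2·5^2 + 2·5 + 1 = 61; next = 60
base 5: 60 = 2·5^2 + 2·5; at 6: 2·6^2 + 2·6 = 84; next = 83

2·5^2 + 2·5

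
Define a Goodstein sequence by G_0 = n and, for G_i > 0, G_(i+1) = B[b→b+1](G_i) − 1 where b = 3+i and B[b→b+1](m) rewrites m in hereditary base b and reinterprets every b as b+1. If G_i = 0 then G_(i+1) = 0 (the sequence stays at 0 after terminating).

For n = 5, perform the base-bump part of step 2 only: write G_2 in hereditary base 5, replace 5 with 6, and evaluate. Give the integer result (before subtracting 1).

base 3: 5 = 3 + 2; at 4: 4 + 2 = 6; next = 5
base 4: 5 = 4 + 1; at 5: 5 + 1 = 6; next = 5

6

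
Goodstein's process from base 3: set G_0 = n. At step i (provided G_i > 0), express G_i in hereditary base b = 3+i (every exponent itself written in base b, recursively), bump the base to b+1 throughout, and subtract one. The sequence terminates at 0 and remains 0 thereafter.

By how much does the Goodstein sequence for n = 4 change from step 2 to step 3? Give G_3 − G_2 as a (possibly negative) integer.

G_0 = 4. HB_3(4) = 3 + 1. Bump = 5. G_1 = 4.
G_1 = 4. HB_4(4) = 4. Bump = 5. G_2 = 4.
G_2 = 4. HB_5(4) = 4. Bump = 4. G_3 = 3.

-1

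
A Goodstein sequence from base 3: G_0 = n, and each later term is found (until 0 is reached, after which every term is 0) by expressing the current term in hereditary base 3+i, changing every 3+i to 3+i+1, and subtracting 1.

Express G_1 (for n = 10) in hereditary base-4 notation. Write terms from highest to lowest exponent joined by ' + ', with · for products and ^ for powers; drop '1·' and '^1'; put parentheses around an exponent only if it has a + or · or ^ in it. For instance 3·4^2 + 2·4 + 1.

4^2

(0) 10|_3 = 3^2 + 1 ↦ 4^2 + 1|_4 = 17 ⇒ 16
(1) 16|_4 = 4^2 ↦ 5^2|_5 = 25 ⇒ 24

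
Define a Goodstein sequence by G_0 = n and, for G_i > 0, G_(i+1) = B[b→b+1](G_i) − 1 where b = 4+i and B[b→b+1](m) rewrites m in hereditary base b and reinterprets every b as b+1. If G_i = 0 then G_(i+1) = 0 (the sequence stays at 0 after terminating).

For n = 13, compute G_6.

21

i=0: 13 = 3·4 + 1 (b=4); 4→5: 3·5 + 1 = 16; 16−1 = 15
i=1: 15 = 3·5 (b=5); 5→6: 3·6 = 18; 18−1 = 17
i=2: 17 = 2·6 + 5 (b=6); 6→7: 2·7 + 5 = 19; 19−1 = 18
i=3: 18 = 2·7 + 4 (b=7); 7→8: 2·8 + 4 = 20; 20−1 = 19
i=4: 19 = 2·8 + 3 (b=8); 8→9: 2·9 + 3 = 21; 21−1 = 20
i=5: 20 = 2·9 + 2 (b=9); 9→10: 2·10 + 2 = 22; 22−1 = 21
i=6: 21 = 2·10 + 1 (b=10); 10→11: 2·11 + 1 = 23; 23−1 = 22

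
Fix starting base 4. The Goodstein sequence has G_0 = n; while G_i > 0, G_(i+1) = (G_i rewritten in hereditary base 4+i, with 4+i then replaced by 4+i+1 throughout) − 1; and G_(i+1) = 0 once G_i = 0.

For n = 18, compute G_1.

step 0: 18 = 4^2 + 2; sub 5 for 4: 5^2 + 2; = 27; G_1 = 27−1 = 26
step 1: 26 = 5^2 + 1; sub 6 for 5: 6^2 + 1; = 37; G_2 = 37−1 = 36

26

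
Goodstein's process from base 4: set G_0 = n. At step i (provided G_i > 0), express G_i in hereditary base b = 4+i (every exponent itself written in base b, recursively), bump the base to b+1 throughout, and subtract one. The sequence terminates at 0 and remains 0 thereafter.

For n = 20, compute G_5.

81

G_0 = 20. HB_4(20) = 4^2 + 4. Bump = 30. G_1 = 29.
G_1 = 29. HB_5(29) = 5^2 + 4. Bump = 40. G_2 = 39.
G_2 = 39. HB_6(39) = 6^2 + 3. Bump = 52. G_3 = 51.
G_3 = 51. HB_7(51) = 7^2 + 2. Bump = 66. G_4 = 65.
G_4 = 65. HB_8(65) = 8^2 + 1. Bump = 82. G_5 = 81.
G_5 = 81. HB_9(81) = 9^2. Bump = 100. G_6 = 99.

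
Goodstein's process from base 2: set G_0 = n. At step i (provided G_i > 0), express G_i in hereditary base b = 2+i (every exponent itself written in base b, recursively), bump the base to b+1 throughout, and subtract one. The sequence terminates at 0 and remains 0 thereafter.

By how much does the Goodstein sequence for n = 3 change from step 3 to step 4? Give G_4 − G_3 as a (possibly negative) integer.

G_0 = 3. HB_2(3) = 2 + 1. Bump = 4. G_1 = 3.
G_1 = 3. HB_3(3) = 3. Bump = 4. G_2 = 3.
G_2 = 3. HB_4(3) = 3. Bump = 3. G_3 = 2.
G_3 = 2. HB_5(2) = 2. Bump = 2. G_4 = 1.

-1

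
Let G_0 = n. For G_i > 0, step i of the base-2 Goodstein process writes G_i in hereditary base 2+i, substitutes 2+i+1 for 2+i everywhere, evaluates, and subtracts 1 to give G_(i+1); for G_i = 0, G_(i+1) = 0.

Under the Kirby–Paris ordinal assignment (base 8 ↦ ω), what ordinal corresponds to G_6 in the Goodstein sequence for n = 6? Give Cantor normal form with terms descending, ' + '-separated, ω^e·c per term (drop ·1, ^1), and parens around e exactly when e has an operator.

G_0=6  [base 2] 2^2 + 2  →[2↦3]→  3^3 + 3 = 30  −1 ⇒ G_1=29
G_1=29  [base 3] 3^3 + 2  →[3↦4]→  4^4 + 2 = 258  −1 ⇒ G_2=257
G_2=257  [base 4] 4^4 + 1  →[4↦5]→  5^5 + 1 = 3126  −1 ⇒ G_3=3125
G_3=3125  [base 5] 5^5  →[5↦6]→  6^6 = 46656  −1 ⇒ G_4=46655
G_4=46655  [base 6] 5·6^5 + 5·6^4 + 5·6^3 + 5·6^2 + 5·6 + 5  →[6↦7]→  5·7^5 + 5·7^4 + 5·7^3 + 5·7^2 + 5·7 + 5 = 98040  −1 ⇒ G_5=98039
G_5=98039  [base 7] 5·7^5 + 5·7^4 + 5·7^3 + 5·7^2 + 5·7 + 4  →[7↦8]→  5·8^5 + 5·8^4 + 5·8^3 + 5·8^2 + 5·8 + 4 = 187244  −1 ⇒ G_6=187243
G_6=187243  [base 8] 5·8^5 + 5·8^4 + 5·8^3 + 5·8^2 + 5·8 + 3  →[8↦9]→  5·9^5 + 5·9^4 + 5·9^3 + 5·9^2 + 5·9 + 3 = 332148  −1 ⇒ G_7=332147

ω^5·5 + ω^4·5 + ω^3·5 + ω^2·5 + ω·5 + 3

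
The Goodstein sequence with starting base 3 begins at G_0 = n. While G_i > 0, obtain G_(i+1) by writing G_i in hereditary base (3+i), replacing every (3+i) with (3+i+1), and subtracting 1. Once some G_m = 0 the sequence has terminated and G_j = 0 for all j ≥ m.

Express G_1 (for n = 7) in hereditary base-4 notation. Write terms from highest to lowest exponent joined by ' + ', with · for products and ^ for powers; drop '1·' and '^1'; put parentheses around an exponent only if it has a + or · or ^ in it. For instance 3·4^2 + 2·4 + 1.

[0] 7 ≡ 2·3 + 1 (base 3). Lift 4: 9. −1: 8.
[1] 8 ≡ 2·4 (base 4). Lift 5: 10. −1: 9.

2·4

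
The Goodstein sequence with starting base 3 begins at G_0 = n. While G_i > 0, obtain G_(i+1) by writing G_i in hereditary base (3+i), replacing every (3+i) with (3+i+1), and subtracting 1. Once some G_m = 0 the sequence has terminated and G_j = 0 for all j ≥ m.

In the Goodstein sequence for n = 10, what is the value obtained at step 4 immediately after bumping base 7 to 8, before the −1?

34

(0) 10|_3 = 3^2 + 1 ↦ 4^2 + 1|_4 = 17 ⇒ 16
(1) 16|_4 = 4^2 ↦ 5^2|_5 = 25 ⇒ 24
(2) 24|_5 = 4·5 + 4 ↦ 4·6 + 4|_6 = 28 ⇒ 27
(3) 27|_6 = 4·6 + 3 ↦ 4·7 + 3|_7 = 31 ⇒ 30
(4) 30|_7 = 4·7 + 2 ↦ 4·8 + 2|_8 = 34 ⇒ 33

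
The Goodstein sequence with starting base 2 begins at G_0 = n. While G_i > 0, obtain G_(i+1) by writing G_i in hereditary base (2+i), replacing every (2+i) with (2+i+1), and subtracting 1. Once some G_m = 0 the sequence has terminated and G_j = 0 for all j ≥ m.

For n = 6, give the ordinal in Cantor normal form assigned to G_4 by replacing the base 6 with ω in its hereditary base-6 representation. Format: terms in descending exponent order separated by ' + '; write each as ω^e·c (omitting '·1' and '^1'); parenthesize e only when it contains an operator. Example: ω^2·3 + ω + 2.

G_0=6  [base 2] 2^2 + 2  →[2↦3]→  3^3 + 3 = 30  −1 ⇒ G_1=29
G_1=29  [base 3] 3^3 + 2  →[3↦4]→  4^4 + 2 = 258  −1 ⇒ G_2=257
G_2=257  [base 4] 4^4 + 1  →[4↦5]→  5^5 + 1 = 3126  −1 ⇒ G_3=3125
G_3=3125  [base 5] 5^5  →[5↦6]→  6^6 = 46656  −1 ⇒ G_4=46655
G_4=46655  [base 6] 5·6^5 + 5·6^4 + 5·6^3 + 5·6^2 + 5·6 + 5  →[6↦7]→  5·7^5 + 5·7^4 + 5·7^3 + 5·7^2 + 5·7 + 5 = 98040  −1 ⇒ G_5=98039

ω^5·5 + ω^4·5 + ω^3·5 + ω^2·5 + ω·5 + 5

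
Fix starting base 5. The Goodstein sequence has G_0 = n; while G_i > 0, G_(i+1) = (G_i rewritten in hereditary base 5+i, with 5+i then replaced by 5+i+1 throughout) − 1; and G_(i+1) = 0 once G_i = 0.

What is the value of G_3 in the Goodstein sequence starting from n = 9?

9

base 5: 9 = 5 + 4; at 6: 6 + 4 = 10; next = 9
base 6: 9 = 6 + 3; at 7: 7 + 3 = 10; next = 9
base 7: 9 = 7 + 2; at 8: 8 + 2 = 10; next = 9
base 8: 9 = 8 + 1; at 9: 9 + 1 = 10; next = 9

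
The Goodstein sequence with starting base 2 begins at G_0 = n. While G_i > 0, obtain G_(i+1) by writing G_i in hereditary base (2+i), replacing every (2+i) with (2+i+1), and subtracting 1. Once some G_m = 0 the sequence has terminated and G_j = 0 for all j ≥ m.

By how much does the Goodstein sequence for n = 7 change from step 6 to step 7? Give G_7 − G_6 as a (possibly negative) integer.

20888664

(0) 7|_2 = 2^2 + 2 + 1 ↦ 3^3 + 3 + 1|_3 = 31 ⇒ 30
(1) 30|_3 = 3^3 + 3 ↦ 4^4 + 4|_4 = 260 ⇒ 259
(2) 259|_4 = 4^4 + 3 ↦ 5^5 + 3|_5 = 3128 ⇒ 3127
(3) 3127|_5 = 5^5 + 2 ↦ 6^6 + 2|_6 = 46658 ⇒ 46657
(4) 46657|_6 = 6^6 + 1 ↦ 7^7 + 1|_7 = 823544 ⇒ 823543
(5) 823543|_7 = 7^7 ↦ 8^8|_8 = 16777216 ⇒ 16777215
(6) 16777215|_8 = 7·8^7 + 7·8^6 + 7·8^5 + 7·8^4 + 7·8^3 + 7·8^2 + 7·8 + 7 ↦ 7·9^7 + 7·9^6 + 7·9^5 + 7·9^4 + 7·9^3 + 7·9^2 + 7·9 + 7|_9 = 37665880 ⇒ 37665879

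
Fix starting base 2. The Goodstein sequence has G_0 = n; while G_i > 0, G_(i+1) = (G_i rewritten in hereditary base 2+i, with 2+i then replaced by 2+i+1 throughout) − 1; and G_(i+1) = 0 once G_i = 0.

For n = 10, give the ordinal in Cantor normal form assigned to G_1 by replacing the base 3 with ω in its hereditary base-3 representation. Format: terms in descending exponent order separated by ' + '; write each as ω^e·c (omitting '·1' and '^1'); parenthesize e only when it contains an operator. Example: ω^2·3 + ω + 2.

i=0: 10 = 2^(2 + 1) + 2 (b=2); 2→3: 3^(3 + 1) + 3 = 84; 84−1 = 83
i=1: 83 = 3^(3 + 1) + 2 (b=3); 3→4: 4^(4 + 1) + 2 = 1026; 1026−1 = 1025

ω^(ω + 1) + 2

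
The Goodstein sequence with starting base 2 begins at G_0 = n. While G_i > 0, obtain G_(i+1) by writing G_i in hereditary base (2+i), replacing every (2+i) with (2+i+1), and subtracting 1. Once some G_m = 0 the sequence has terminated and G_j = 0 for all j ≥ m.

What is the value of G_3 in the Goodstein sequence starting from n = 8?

[0] 8 ≡ 2^(2 + 1) (base 2). Lift 3: 81. −1: 80.
[1] 80 ≡ 2·3^3 + 2·3^2 + 2·3 + 2 (base 3). Lift 4: 554. −1: 553.
[2] 553 ≡ 2·4^4 + 2·4^2 + 2·4 + 1 (base 4). Lift 5: 6311. −1: 6310.
[3] 6310 ≡ 2·5^5 + 2·5^2 + 2·5 (base 5). Lift 6: 93396. −1: 93395.

6310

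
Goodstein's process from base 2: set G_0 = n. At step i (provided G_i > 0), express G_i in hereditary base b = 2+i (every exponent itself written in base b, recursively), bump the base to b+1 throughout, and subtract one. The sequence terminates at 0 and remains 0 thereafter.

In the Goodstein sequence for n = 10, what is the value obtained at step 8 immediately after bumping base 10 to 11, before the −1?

1426559238831

step 0: 10 = 2^(2 + 1) + 2; sub 3 for 2: 3^(3 + 1) + 3; = 84; G_1 = 84−1 = 83
step 1: 83 = 3^(3 + 1) + 2; sub 4 for 3: 4^(4 + 1) + 2; = 1026; G_2 = 1026−1 = 1025
step 2: 1025 = 4^(4 + 1) + 1; sub 5 for 4: 5^(5 + 1) + 1; = 15626; G_3 = 15626−1 = 15625
step 3: 15625 = 5^(5 + 1); sub 6 for 5: 6^(6 + 1); = 279936; G_4 = 279936−1 = 279935
step 4: 279935 = 5·6^6 + 5·6^5 + 5·6^4 + 5·6^3 + 5·6^2 + 5·6 + 5; sub 7 for 6: 5·7^7 + 5·7^5 + 5·7^4 + 5·7^3 + 5·7^2 + 5·7 + 5; = 4215755; G_5 = 4215755−1 = 4215754
step 5: 4215754 = 5·7^7 + 5·7^5 + 5·7^4 + 5·7^3 + 5·7^2 + 5·7 + 4; sub 8 for 7: 5·8^8 + 5·8^5 + 5·8^4 + 5·8^3 + 5·8^2 + 5·8 + 4; = 84073324; G_6 = 84073324−1 = 84073323
step 6: 84073323 = 5·8^8 + 5·8^5 + 5·8^4 + 5·8^3 + 5·8^2 + 5·8 + 3; sub 9 for 8: 5·9^9 + 5·9^5 + 5·9^4 + 5·9^3 + 5·9^2 + 5·9 + 3; = 1937434593; G_7 = 1937434593−1 = 1937434592
step 7: 1937434592 = 5·9^9 + 5·9^5 + 5·9^4 + 5·9^3 + 5·9^2 + 5·9 + 2; sub 10 for 9: 5·10^10 + 5·10^5 + 5·10^4 + 5·10^3 + 5·10^2 + 5·10 + 2; = 50000555552; G_8 = 50000555552−1 = 50000555551
step 8: 50000555551 = 5·10^10 + 5·10^5 + 5·10^4 + 5·10^3 + 5·10^2 + 5·10 + 1; sub 11 for 10: 5·11^11 + 5·11^5 + 5·11^4 + 5·11^3 + 5·11^2 + 5·11 + 1; = 1426559238831; G_9 = 1426559238831−1 = 1426559238830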